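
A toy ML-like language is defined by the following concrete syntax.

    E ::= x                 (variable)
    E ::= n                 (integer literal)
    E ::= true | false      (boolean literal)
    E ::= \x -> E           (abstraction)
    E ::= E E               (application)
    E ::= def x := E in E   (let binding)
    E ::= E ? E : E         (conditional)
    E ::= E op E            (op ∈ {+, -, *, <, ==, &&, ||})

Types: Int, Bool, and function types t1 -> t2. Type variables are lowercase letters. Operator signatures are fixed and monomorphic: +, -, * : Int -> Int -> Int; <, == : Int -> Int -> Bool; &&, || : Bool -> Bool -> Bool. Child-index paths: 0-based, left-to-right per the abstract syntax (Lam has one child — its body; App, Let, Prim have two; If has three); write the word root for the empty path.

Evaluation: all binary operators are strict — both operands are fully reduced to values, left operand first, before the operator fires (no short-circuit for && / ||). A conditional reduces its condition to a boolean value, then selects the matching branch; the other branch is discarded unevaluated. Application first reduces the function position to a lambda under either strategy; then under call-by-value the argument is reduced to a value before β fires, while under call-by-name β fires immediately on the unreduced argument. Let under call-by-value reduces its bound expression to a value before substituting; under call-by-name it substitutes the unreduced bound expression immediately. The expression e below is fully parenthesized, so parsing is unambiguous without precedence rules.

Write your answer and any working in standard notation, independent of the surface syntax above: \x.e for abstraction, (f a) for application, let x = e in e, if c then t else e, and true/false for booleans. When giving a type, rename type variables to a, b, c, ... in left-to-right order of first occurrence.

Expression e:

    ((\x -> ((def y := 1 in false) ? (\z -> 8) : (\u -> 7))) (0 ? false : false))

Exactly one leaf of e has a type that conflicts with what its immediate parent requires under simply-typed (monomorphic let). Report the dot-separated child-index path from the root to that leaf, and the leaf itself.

Answer: 1.0 : 0

Derivation:
let y : Int
  unify Bool ~ Bool
\z._ : b -> Int
\u._ : c -> Int
  unify b -> Int ~ c -> Int
  unify b ~ c
  unify Int ~ Int
\x._ : a -> c -> Int
  unify Int ~ Bool
  FAIL: mismatch Int ~ Bool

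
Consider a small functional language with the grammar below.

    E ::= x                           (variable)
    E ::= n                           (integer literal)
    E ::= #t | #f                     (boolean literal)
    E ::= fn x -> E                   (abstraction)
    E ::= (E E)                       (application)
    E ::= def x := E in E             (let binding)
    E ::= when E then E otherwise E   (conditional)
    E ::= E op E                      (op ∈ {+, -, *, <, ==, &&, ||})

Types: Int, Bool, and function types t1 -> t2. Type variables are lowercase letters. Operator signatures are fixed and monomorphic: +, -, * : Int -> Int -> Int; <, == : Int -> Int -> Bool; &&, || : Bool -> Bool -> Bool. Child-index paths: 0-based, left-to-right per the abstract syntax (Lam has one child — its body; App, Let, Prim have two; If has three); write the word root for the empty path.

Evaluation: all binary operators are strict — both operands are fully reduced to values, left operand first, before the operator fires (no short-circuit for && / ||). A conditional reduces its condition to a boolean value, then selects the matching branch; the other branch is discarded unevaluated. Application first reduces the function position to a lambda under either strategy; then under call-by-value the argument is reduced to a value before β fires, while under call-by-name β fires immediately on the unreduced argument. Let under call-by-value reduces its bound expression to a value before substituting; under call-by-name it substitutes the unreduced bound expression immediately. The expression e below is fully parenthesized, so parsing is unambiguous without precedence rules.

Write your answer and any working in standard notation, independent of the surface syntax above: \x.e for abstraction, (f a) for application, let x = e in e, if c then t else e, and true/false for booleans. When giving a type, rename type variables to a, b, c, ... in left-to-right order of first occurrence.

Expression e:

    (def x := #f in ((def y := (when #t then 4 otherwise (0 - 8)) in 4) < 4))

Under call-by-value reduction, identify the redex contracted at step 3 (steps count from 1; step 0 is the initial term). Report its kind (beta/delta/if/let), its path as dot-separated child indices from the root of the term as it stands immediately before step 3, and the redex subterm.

Answer: let at 0 : (let y = 4 in 4)

Working:
step 0: (let x = false in ((let y = (if true then 4 else (0 - 8)) in 4) < 4))
step 1: [let@root] ((let y = (if true then 4 else (0 - 8)) in 4) < 4)
step 2: [if@0.0] ((let y = 4 in 4) < 4)
step 3: [let@0] (4 < 4)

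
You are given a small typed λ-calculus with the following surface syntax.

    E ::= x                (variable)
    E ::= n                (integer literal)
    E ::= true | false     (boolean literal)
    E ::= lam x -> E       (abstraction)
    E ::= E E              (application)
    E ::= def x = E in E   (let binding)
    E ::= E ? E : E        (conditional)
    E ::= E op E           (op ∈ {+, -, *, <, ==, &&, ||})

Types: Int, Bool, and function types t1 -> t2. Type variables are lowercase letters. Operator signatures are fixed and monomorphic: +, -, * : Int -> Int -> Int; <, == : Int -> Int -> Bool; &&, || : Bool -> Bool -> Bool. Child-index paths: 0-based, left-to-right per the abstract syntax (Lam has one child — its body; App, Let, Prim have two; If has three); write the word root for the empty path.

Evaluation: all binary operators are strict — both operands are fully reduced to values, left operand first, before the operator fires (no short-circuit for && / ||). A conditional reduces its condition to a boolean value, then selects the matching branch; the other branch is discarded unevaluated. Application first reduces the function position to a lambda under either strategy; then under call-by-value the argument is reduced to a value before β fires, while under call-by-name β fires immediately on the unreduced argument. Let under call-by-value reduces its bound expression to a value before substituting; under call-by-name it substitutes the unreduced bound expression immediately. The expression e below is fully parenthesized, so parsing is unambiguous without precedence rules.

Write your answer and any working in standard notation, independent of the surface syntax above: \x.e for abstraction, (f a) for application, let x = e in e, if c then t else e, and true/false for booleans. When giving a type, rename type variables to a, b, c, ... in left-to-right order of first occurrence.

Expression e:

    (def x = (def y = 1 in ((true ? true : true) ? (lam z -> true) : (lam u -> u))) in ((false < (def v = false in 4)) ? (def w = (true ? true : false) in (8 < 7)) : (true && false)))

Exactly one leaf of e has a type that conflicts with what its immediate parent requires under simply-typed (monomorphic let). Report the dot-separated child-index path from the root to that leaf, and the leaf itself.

Answer: 1.0.0 : false

Derivation:
let y : Int
  unify Bool ~ Bool
  unify Bool ~ Bool
  unify Bool ~ Bool
\z._ : a -> Bool
u : b
\u._ : b -> b
  unify a -> Bool ~ b -> b
  unify a ~ b
  unify Bool ~ b
let x : Bool -> Bool
  unify Bool ~ Int
  FAIL: mismatch Bool ~ Int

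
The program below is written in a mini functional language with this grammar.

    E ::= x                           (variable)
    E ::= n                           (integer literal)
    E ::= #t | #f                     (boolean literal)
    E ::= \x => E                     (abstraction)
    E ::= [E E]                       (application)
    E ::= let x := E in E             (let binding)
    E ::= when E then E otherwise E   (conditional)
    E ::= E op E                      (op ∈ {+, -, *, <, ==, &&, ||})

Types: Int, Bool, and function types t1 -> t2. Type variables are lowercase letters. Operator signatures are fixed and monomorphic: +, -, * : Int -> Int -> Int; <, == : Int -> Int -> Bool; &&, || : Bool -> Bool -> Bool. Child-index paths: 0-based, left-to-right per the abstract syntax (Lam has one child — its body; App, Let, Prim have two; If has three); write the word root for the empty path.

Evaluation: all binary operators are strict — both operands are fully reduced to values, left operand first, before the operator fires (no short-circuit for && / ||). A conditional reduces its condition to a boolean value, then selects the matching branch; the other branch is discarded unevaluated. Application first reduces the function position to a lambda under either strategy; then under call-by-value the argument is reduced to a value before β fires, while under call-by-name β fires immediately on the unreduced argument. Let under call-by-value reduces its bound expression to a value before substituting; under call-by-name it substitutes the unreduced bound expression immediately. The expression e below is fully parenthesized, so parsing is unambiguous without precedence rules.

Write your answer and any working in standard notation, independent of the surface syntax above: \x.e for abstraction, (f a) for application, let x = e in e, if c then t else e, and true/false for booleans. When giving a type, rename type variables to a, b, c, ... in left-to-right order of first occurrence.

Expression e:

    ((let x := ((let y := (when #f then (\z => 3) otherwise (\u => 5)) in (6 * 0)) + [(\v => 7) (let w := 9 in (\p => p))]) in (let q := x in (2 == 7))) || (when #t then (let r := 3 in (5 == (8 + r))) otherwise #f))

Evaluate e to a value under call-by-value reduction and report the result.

Working:
step 0: ((let x = ((let y = (if false then (\z.3) else (\u.5)) in (6 * 0)) + ((\v.7) (let w = 9 in (\p.p)))) in (let q = x in (2 == 7))) || (if true then (let r = 3 in (5 == (8 + r))) else false))
step 1: [if@0.0.0.0] ((let x = ((let y = (\u.5) in (6 * 0)) + ((\v.7) (let w = 9 in (\p.p)))) in (let q = x in (2 == 7))) || (if true then (let r = 3 in (5 == (8 + r))) else false))
step 2: [let@0.0.0] ((let x = ((6 * 0) + ((\v.7) (let w = 9 in (\p.p)))) in (let q = x in (2 == 7))) || (if true then (let r = 3 in (5 == (8 + r))) else false))
step 3: [delta@0.0.0] ((let x = (0 + ((\v.7) (let w = 9 in (\p.p)))) in (let q = x in (2 == 7))) || (if true then (let r = 3 in (5 == (8 + r))) else false))
step 4: [let@0.0.1.1] ((let x = (0 + ((\v.7) (\p.p))) in (let q = x in (2 == 7))) || (if true then (let r = 3 in (5 == (8 + r))) else false))
step 5: [beta@0.0.1] ((let x = (0 + 7) in (let q = x in (2 == 7))) || (if true then (let r = 3 in (5 == (8 + r))) else false))
step 6: [delta@0.0] ((let x = 7 in (let q = x in (2 == 7))) || (if true then (let r = 3 in (5 == (8 + r))) else false))
step 7: [let@0] ((let q = 7 in (2 == 7)) || (if true then (let r = 3 in (5 == (8 + r))) else false))
step 8: [let@0] ((2 == 7) || (if true then (let r = 3 in (5 == (8 + r))) else false))
step 9: [delta@0] (false || (if true then (let r = 3 in (5 == (8 + r))) else false))
step 10: [if@1] (false || (let r = 3 in (5 == (8 + r))))
step 11: [let@1] (false || (5 == (8 + 3)))
step 12: [delta@1.1] (false || (5 == 11))
step 13: [delta@1] (false || false)
step 14: [delta@root] false

Answer: false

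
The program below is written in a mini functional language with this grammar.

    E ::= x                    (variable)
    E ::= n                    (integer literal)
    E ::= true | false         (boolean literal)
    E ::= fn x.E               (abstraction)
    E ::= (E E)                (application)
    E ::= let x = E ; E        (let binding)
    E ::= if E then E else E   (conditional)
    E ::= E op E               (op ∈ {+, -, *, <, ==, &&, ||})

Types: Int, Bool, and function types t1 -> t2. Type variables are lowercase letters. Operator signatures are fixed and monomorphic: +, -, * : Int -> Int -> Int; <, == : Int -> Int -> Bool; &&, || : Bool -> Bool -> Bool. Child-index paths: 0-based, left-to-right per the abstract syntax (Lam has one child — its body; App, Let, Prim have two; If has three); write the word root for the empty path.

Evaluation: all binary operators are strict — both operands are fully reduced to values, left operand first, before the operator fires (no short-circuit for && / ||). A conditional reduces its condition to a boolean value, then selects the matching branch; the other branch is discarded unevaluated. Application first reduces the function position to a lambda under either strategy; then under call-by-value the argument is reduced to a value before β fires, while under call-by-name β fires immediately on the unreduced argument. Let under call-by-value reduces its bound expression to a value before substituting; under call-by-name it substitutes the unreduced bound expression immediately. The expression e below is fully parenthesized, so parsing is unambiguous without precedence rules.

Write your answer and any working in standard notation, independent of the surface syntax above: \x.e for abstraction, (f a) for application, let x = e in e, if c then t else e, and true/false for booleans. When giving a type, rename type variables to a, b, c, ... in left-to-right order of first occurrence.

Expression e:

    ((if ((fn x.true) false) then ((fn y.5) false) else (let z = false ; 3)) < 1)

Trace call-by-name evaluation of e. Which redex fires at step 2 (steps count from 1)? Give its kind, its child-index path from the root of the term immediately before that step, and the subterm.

Trace:
step 0: ((if ((\x.true) false) then ((\y.5) false) else (let z = false in 3)) < 1)
step 1: [beta@0.0] ((if true then ((\y.5) false) else (let z = false in 3)) < 1)
step 2: [if@0] (((\y.5) false) < 1)

Answer: if at 0 : (if true then ((\y.5) false) else (let z = false in 3))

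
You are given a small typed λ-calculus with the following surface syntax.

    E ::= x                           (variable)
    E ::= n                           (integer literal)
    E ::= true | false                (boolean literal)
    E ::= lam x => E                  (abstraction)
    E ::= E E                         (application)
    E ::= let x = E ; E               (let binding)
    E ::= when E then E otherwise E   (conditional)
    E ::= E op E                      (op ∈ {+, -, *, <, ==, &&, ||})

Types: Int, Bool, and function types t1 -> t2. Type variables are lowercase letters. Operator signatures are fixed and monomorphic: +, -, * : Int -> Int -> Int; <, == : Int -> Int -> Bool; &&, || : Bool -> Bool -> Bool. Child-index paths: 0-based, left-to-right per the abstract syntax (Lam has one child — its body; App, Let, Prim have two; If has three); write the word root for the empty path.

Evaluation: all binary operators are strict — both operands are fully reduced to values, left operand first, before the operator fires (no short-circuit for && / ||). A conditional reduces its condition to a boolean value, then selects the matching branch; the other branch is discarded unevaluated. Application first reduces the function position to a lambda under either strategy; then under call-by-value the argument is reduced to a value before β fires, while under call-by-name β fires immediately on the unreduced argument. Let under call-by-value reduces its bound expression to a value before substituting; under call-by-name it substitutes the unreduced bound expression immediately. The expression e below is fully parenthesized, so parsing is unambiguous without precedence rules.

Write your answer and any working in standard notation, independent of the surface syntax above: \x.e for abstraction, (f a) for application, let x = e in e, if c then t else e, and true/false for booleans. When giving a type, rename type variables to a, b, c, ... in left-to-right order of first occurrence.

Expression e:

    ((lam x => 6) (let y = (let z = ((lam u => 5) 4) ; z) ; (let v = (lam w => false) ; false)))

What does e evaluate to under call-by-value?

Answer: 6

Trace:
step 0: ((\x.6) (let y = (let z = ((\u.5) 4) in z) in (let v = (\w.false) in false)))
step 1: [beta@1.0.0] ((\x.6) (let y = (let z = 5 in z) in (let v = (\w.false) in false)))
step 2: [let@1.0] ((\x.6) (let y = 5 in (let v = (\w.false) in false)))
step 3: [let@1] ((\x.6) (let v = (\w.false) in false))
step 4: [let@1] ((\x.6) false)
step 5: [beta@root] 6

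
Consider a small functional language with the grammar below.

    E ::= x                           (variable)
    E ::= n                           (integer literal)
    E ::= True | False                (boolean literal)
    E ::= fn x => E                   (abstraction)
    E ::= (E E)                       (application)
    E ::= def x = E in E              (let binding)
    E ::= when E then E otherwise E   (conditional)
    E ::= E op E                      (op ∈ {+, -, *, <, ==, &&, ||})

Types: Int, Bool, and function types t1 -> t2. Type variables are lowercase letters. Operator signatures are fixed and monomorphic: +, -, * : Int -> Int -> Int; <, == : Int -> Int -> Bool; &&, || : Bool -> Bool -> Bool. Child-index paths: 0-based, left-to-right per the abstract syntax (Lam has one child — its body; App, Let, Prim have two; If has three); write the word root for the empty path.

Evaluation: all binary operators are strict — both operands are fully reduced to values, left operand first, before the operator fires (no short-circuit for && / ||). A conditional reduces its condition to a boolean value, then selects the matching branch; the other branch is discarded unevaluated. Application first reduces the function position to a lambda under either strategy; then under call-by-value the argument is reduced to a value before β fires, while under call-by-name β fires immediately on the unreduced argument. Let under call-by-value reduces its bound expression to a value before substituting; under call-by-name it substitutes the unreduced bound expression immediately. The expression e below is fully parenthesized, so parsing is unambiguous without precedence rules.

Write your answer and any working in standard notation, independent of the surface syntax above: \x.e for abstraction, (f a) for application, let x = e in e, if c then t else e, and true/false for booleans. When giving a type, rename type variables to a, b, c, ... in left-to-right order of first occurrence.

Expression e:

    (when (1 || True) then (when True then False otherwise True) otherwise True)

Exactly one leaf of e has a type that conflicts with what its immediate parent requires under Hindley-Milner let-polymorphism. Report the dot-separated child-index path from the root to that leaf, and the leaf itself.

Answer: 0.0 : 1

Trace:
  unify Int ~ Bool
  FAIL: mismatch Int ~ Bool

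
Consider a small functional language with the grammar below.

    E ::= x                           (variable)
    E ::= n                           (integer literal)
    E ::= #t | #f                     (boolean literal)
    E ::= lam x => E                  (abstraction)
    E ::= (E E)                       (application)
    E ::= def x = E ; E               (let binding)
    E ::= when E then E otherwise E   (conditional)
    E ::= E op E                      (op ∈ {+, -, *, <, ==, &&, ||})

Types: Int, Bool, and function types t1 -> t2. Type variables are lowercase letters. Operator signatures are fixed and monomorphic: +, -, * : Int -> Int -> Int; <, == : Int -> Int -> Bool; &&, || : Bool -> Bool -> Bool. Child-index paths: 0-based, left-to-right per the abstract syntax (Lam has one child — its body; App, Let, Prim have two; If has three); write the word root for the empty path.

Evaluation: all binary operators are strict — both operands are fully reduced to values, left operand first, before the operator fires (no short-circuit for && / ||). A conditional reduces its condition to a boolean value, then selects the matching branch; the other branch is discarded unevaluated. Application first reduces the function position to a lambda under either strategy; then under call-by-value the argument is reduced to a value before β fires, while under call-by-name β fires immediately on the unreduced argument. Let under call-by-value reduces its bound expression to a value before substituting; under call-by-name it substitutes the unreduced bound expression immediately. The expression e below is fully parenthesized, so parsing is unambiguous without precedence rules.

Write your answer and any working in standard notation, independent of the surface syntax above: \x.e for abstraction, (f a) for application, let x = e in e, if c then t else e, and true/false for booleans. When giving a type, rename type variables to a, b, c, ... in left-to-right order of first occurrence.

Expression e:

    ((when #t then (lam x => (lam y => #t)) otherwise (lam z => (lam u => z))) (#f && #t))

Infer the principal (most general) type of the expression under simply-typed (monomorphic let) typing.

Answer: a -> Bool

Trace:
  unify Bool ~ Bool
\y._ : b -> Bool
\x._ : a -> b -> Bool
z : c
\u._ : d -> c
\z._ : c -> d -> c
  unify a -> b -> Bool ~ c -> d -> c
  unify a ~ c
  unify b -> Bool ~ d -> c
  unify b ~ d
  unify Bool ~ c
  unify Bool ~ Bool
  unify Bool ~ Bool
  unify Bool -> d -> Bool ~ Bool -> e
  unify Bool ~ Bool
  unify d -> Bool ~ e
_ _ : d -> Bool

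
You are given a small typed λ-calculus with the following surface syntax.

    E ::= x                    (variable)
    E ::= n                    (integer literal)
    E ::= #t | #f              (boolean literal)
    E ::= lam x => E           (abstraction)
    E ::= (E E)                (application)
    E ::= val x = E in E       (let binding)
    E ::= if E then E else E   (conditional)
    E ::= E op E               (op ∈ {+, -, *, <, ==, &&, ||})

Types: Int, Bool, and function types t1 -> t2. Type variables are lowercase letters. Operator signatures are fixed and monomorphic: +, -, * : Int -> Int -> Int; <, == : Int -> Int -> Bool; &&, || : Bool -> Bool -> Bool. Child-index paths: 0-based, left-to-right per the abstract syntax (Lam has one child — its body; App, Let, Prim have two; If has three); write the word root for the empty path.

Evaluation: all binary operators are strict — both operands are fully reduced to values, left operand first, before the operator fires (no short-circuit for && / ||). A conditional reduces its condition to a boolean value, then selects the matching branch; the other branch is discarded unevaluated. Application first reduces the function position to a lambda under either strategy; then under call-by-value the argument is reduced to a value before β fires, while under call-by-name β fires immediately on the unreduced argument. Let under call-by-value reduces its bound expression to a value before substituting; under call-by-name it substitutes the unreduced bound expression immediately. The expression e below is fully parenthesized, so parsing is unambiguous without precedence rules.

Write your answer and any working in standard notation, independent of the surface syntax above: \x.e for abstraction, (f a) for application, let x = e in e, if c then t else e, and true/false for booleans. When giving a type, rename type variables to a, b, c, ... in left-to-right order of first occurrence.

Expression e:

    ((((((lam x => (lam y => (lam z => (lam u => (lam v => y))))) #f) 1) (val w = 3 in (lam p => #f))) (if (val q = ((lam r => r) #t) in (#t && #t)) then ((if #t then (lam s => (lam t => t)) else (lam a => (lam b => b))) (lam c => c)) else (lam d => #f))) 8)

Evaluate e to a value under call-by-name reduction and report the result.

Answer: 1

Derivation:
step 0: ((((((\x.(\y.(\z.(\u.(\v.y))))) false) 1) (let w = 3 in (\p.false))) (if (let q = ((\r.r) true) in (true && true)) then ((if true then (\s.(\t.t)) else (\a.(\b.b))) (\c.c)) else (\d.false))) 8)
step 1: [beta@0.0.0.0] (((((\y.(\z.(\u.(\v.y)))) 1) (let w = 3 in (\p.false))) (if (let q = ((\r.r) true) in (true && true)) then ((if true then (\s.(\t.t)) else (\a.(\b.b))) (\c.c)) else (\d.false))) 8)
step 2: [beta@0.0.0] ((((\z.(\u.(\v.1))) (let w = 3 in (\p.false))) (if (let q = ((\r.r) true) in (true && true)) then ((if true then (\s.(\t.t)) else (\a.(\b.b))) (\c.c)) else (\d.false))) 8)
step 3: [beta@0.0] (((\u.(\v.1)) (if (let q = ((\r.r) true) in (true && true)) then ((if true then (\s.(\t.t)) else (\a.(\b.b))) (\c.c)) else (\d.false))) 8)
step 4: [beta@0] ((\v.1) 8)
step 5: [beta@root] 1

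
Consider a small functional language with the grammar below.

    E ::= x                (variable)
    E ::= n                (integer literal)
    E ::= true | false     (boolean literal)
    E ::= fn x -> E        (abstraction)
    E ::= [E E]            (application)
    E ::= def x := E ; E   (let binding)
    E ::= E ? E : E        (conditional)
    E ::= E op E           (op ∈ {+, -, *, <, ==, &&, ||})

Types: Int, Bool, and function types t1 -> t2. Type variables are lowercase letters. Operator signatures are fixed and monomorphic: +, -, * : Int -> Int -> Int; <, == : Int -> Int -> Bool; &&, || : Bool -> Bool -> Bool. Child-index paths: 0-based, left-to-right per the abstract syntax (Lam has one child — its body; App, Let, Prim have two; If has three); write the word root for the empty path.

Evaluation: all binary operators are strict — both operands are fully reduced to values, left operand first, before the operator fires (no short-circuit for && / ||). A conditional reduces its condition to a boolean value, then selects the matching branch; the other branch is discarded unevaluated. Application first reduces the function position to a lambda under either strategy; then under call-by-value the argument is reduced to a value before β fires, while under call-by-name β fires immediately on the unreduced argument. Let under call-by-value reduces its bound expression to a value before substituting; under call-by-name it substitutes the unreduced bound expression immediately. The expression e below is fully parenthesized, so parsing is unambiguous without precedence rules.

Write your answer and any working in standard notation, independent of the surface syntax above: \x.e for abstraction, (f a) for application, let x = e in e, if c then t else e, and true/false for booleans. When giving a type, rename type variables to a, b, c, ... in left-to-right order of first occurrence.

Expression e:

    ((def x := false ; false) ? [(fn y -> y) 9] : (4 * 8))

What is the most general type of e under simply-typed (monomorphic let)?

Answer: Int

Derivation:
let x : Bool
  unify Bool ~ Bool
y : a
\y._ : a -> a
  unify a -> a ~ Int -> b
  unify a ~ Int
  unify Int ~ b
_ _ : Int
  unify Int ~ Int
  unify Int ~ Int
  unify Int ~ Int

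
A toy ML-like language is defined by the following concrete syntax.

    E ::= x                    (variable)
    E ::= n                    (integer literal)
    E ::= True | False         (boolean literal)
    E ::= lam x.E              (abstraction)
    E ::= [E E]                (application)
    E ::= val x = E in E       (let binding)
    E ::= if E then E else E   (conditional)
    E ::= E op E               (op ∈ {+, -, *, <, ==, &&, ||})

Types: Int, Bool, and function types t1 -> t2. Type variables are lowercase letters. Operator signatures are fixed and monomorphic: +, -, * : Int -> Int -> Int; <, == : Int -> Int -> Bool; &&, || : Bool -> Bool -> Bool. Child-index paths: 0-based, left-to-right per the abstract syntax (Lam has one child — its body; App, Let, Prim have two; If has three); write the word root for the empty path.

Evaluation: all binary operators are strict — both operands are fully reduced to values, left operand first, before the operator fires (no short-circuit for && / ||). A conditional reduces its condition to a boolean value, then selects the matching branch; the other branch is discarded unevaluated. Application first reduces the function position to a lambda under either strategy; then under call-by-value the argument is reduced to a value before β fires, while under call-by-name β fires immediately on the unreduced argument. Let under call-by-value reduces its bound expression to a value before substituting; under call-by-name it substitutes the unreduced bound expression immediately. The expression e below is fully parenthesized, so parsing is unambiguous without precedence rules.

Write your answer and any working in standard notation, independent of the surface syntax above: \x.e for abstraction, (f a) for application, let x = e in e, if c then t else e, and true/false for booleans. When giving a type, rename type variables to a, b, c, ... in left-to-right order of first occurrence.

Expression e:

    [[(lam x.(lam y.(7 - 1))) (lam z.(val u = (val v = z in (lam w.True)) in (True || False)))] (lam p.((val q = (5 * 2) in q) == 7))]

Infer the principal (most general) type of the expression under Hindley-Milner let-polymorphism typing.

Answer: Int

Derivation:
  unify Int ~ Int
  unify Int ~ Int
\y._ : b -> Int
\x._ : a -> b -> Int
z : c
let v : c
\w._ : d -> Bool
let u : forall. d -> Bool
  unify Bool ~ Bool
  unify Bool ~ Bool
\z._ : c -> Bool
  unify a -> b -> Int ~ (c -> Bool) -> e
  unify a ~ c -> Bool
  unify b -> Int ~ e
_ _ : b -> Int
  unify Int ~ Int
  unify Int ~ Int
let q : Int
q : Int
  unify Int ~ Int
  unify Int ~ Int
\p._ : f -> Bool
  unify b -> Int ~ (f -> Bool) -> g
  unify b ~ f -> Bool
  unify Int ~ g
_ _ : Int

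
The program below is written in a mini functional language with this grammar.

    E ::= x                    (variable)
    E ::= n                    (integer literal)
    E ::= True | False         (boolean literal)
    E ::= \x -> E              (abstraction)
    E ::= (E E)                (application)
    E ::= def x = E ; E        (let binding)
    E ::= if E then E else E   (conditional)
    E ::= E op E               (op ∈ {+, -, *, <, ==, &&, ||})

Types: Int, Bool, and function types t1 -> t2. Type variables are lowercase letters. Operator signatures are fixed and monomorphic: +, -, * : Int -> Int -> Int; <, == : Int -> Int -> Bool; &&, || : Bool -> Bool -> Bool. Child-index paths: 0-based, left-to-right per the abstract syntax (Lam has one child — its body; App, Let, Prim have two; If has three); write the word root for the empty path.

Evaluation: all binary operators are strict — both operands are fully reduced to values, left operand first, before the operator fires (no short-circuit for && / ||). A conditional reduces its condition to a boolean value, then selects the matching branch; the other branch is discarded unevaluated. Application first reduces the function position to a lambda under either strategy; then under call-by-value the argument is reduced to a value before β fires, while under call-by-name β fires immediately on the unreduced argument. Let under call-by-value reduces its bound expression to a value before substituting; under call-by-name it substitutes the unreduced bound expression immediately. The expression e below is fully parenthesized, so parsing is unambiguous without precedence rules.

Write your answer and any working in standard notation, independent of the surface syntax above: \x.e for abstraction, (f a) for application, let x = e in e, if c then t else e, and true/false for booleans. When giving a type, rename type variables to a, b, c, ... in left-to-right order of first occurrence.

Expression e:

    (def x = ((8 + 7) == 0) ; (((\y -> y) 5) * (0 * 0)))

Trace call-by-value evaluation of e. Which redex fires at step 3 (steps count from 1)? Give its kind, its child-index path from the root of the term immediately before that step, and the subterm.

Answer: let at root : (let x = false in (((\y.y) 5) * (0 * 0)))

Derivation:
step 0: (let x = ((8 + 7) == 0) in (((\y.y) 5) * (0 * 0)))
step 1: [delta@0.0] (let x = (15 == 0) in (((\y.y) 5) * (0 * 0)))
step 2: [delta@0] (let x = false in (((\y.y) 5) * (0 * 0)))
step 3: [let@root] (((\y.y) 5) * (0 * 0))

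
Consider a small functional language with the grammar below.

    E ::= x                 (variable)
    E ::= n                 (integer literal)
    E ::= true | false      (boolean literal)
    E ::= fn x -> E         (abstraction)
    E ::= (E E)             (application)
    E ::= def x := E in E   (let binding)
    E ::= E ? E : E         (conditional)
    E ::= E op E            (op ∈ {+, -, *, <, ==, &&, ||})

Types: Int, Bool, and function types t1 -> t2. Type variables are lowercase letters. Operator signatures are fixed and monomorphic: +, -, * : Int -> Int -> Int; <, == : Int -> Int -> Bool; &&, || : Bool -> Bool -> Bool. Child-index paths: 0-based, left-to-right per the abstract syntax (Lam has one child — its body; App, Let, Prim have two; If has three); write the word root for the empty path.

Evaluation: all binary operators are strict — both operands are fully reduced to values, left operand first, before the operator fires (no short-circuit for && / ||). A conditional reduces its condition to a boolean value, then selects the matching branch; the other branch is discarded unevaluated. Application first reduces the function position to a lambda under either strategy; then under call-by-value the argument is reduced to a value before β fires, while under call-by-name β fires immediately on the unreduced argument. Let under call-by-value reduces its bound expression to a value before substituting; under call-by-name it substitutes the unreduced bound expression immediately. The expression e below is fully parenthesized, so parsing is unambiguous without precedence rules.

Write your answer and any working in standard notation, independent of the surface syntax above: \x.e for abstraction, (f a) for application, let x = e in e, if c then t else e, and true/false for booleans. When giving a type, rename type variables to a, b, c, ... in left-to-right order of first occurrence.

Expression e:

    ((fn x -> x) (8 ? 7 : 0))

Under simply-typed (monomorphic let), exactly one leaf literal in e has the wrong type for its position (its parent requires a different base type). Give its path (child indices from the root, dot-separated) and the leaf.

Derivation:
x : a
\x._ : a -> a
  unify Int ~ Bool
  FAIL: mismatch Int ~ Bool

Answer: 1.0 : 8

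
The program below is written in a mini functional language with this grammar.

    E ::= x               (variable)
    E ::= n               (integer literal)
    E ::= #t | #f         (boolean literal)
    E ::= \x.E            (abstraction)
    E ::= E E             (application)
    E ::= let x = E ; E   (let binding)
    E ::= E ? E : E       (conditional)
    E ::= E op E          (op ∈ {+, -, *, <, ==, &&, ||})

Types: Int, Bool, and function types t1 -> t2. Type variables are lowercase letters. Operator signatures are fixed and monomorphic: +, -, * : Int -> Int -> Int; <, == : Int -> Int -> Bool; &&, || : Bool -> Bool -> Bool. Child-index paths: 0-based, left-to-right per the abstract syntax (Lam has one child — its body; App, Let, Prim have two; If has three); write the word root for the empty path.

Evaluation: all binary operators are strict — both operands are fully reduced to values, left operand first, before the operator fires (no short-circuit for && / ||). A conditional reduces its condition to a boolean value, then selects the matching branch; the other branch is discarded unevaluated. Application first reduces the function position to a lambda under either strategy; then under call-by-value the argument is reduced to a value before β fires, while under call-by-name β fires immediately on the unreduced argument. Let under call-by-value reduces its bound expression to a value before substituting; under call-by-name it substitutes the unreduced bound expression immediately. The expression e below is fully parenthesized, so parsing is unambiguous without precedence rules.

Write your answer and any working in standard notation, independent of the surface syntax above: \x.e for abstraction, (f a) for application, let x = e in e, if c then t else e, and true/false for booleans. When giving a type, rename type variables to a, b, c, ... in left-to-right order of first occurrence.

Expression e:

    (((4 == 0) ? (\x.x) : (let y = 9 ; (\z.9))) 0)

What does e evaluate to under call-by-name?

Derivation:
step 0: ((if (4 == 0) then (\x.x) else (let y = 9 in (\z.9))) 0)
step 1: [delta@0.0] ((if false then (\x.x) else (let y = 9 in (\z.9))) 0)
step 2: [if@0] ((let y = 9 in (\z.9)) 0)
step 3: [let@0] ((\z.9) 0)
step 4: [beta@root] 9

Answer: 9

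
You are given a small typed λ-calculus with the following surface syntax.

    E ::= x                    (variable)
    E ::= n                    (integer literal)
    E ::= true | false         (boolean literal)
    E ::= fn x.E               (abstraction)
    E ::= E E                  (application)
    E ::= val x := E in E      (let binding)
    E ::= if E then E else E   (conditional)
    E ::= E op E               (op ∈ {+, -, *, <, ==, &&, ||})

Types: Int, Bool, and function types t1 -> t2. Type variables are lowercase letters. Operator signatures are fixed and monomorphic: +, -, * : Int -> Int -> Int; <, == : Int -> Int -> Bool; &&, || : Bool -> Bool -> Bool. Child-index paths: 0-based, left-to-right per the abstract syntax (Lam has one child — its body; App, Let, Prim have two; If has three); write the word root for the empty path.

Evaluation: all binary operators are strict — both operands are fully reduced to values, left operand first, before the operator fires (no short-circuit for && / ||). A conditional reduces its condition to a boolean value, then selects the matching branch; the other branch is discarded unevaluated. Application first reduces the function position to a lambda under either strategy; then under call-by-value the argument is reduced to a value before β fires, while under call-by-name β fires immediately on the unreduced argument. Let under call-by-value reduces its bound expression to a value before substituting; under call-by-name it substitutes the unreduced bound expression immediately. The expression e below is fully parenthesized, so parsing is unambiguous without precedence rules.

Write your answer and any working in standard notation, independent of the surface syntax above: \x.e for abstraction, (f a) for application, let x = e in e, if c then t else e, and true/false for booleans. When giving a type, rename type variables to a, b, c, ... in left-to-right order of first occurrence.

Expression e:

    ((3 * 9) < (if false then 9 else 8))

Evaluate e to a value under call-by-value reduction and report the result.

Derivation:
step 0: ((3 * 9) < (if false then 9 else 8))
step 1: [delta@0] (27 < (if false then 9 else 8))
step 2: [if@1] (27 < 8)
step 3: [delta@root] false

Answer: false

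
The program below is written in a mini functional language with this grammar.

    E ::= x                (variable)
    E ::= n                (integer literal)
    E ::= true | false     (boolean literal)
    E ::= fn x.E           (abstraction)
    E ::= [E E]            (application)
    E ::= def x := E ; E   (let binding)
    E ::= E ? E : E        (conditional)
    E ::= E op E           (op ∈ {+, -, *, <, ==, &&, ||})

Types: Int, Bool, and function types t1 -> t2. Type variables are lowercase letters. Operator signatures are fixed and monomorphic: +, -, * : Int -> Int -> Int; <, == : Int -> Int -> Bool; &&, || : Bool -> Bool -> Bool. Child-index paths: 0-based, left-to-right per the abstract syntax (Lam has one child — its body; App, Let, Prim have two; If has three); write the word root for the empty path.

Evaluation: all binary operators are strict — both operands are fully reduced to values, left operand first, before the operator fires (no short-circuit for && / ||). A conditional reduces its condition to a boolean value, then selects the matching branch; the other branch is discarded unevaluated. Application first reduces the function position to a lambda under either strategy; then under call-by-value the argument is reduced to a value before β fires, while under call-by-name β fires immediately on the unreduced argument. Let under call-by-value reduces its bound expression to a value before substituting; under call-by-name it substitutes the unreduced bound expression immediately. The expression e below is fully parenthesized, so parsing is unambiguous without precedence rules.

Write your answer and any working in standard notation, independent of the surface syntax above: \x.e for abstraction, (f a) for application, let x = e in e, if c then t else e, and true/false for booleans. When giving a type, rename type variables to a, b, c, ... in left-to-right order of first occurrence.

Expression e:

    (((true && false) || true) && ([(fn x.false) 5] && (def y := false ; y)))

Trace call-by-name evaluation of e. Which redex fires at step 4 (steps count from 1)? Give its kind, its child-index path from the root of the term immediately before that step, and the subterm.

Trace:
step 0: (((true && false) || true) && (((\x.false) 5) && (let y = false in y)))
step 1: [delta@0.0] ((false || true) && (((\x.false) 5) && (let y = false in y)))
step 2: [delta@0] (true && (((\x.false) 5) && (let y = false in y)))
step 3: [beta@1.0] (true && (false && (let y = false in y)))
step 4: [let@1.1] (true && (false && false))

Answer: let at 1.1 : (let y = false in y)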